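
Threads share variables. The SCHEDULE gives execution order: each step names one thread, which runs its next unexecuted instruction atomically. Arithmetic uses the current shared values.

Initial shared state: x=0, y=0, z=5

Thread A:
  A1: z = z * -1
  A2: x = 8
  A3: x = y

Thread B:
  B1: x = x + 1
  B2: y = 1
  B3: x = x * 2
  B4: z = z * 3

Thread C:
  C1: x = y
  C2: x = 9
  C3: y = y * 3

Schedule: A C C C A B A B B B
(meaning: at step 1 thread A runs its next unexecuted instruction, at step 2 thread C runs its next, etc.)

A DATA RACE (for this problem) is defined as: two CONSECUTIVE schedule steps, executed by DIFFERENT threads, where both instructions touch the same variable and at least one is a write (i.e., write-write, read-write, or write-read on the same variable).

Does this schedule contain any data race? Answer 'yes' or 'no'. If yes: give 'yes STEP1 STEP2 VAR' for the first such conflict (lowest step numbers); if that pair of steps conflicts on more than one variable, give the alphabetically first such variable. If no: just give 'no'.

Steps 1,2: A(r=z,w=z) vs C(r=y,w=x). No conflict.
Steps 2,3: same thread (C). No race.
Steps 3,4: same thread (C). No race.
Steps 4,5: C(r=y,w=y) vs A(r=-,w=x). No conflict.
Steps 5,6: A(x = 8) vs B(x = x + 1). RACE on x (W-W).
Steps 6,7: B(x = x + 1) vs A(x = y). RACE on x (W-W).
Steps 7,8: A(x = y) vs B(y = 1). RACE on y (R-W).
Steps 8,9: same thread (B). No race.
Steps 9,10: same thread (B). No race.
First conflict at steps 5,6.

Answer: yes 5 6 x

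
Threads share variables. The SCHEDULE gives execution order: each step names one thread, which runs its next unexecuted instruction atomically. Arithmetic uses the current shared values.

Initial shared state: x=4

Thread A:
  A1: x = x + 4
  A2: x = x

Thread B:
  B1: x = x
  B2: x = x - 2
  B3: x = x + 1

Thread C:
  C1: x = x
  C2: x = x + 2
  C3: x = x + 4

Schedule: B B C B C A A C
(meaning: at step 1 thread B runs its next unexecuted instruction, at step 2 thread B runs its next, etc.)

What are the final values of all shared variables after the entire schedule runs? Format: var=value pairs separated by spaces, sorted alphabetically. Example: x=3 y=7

Step 1: thread B executes B1 (x = x). Shared: x=4. PCs: A@0 B@1 C@0
Step 2: thread B executes B2 (x = x - 2). Shared: x=2. PCs: A@0 B@2 C@0
Step 3: thread C executes C1 (x = x). Shared: x=2. PCs: A@0 B@2 C@1
Step 4: thread B executes B3 (x = x + 1). Shared: x=3. PCs: A@0 B@3 C@1
Step 5: thread C executes C2 (x = x + 2). Shared: x=5. PCs: A@0 B@3 C@2
Step 6: thread A executes A1 (x = x + 4). Shared: x=9. PCs: A@1 B@3 C@2
Step 7: thread A executes A2 (x = x). Shared: x=9. PCs: A@2 B@3 C@2
Step 8: thread C executes C3 (x = x + 4). Shared: x=13. PCs: A@2 B@3 C@3

Answer: x=13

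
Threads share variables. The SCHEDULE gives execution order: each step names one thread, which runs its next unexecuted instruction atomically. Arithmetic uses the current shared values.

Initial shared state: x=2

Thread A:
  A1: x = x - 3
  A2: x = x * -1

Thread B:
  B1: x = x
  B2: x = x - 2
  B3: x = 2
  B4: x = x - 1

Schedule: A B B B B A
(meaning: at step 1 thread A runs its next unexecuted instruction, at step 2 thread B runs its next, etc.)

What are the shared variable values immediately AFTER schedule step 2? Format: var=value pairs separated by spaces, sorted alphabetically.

Answer: x=-1

Derivation:
Step 1: thread A executes A1 (x = x - 3). Shared: x=-1. PCs: A@1 B@0
Step 2: thread B executes B1 (x = x). Shared: x=-1. PCs: A@1 B@1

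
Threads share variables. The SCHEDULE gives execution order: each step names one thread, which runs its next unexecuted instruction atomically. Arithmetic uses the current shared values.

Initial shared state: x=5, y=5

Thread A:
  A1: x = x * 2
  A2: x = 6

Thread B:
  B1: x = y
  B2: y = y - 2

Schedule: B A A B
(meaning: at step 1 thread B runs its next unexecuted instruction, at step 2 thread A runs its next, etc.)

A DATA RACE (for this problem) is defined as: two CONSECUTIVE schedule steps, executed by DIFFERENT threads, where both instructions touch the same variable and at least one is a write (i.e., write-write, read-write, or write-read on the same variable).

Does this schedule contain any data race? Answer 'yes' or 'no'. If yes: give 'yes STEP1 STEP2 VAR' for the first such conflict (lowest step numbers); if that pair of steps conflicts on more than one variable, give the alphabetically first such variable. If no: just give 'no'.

Steps 1,2: B(x = y) vs A(x = x * 2). RACE on x (W-W).
Steps 2,3: same thread (A). No race.
Steps 3,4: A(r=-,w=x) vs B(r=y,w=y). No conflict.
First conflict at steps 1,2.

Answer: yes 1 2 x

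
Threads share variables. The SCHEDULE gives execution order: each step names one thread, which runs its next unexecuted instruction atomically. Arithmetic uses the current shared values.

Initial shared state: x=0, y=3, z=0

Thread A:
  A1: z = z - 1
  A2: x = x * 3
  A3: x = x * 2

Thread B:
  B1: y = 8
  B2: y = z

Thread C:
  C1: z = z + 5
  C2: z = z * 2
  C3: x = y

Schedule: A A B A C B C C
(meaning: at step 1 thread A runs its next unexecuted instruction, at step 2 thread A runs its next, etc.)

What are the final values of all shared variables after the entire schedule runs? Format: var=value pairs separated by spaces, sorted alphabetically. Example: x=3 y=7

Step 1: thread A executes A1 (z = z - 1). Shared: x=0 y=3 z=-1. PCs: A@1 B@0 C@0
Step 2: thread A executes A2 (x = x * 3). Shared: x=0 y=3 z=-1. PCs: A@2 B@0 C@0
Step 3: thread B executes B1 (y = 8). Shared: x=0 y=8 z=-1. PCs: A@2 B@1 C@0
Step 4: thread A executes A3 (x = x * 2). Shared: x=0 y=8 z=-1. PCs: A@3 B@1 C@0
Step 5: thread C executes C1 (z = z + 5). Shared: x=0 y=8 z=4. PCs: A@3 B@1 C@1
Step 6: thread B executes B2 (y = z). Shared: x=0 y=4 z=4. PCs: A@3 B@2 C@1
Step 7: thread C executes C2 (z = z * 2). Shared: x=0 y=4 z=8. PCs: A@3 B@2 C@2
Step 8: thread C executes C3 (x = y). Shared: x=4 y=4 z=8. PCs: A@3 B@2 C@3

Answer: x=4 y=4 z=8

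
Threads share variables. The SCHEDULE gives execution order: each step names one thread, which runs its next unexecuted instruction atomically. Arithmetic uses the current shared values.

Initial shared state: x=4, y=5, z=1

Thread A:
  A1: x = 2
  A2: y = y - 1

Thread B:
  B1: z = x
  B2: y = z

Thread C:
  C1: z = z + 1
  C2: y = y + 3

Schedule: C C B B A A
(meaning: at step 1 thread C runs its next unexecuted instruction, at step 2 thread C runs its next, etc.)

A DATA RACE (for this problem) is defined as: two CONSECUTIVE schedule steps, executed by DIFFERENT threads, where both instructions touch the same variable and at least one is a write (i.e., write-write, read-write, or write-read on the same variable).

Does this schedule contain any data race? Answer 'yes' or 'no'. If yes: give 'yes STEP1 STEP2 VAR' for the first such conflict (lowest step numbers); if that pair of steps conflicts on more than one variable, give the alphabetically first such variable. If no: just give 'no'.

Answer: no

Derivation:
Steps 1,2: same thread (C). No race.
Steps 2,3: C(r=y,w=y) vs B(r=x,w=z). No conflict.
Steps 3,4: same thread (B). No race.
Steps 4,5: B(r=z,w=y) vs A(r=-,w=x). No conflict.
Steps 5,6: same thread (A). No race.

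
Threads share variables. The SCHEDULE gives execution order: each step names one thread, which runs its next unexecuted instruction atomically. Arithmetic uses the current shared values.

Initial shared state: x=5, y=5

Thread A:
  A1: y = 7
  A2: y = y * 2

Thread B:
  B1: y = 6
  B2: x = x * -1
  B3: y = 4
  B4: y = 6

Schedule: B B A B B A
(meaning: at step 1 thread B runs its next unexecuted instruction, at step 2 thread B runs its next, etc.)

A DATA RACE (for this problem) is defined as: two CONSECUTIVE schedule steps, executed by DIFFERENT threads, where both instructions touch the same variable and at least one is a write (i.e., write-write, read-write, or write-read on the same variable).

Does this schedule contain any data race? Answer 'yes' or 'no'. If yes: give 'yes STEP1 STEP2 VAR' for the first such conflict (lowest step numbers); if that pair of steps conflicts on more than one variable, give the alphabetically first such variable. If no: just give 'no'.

Steps 1,2: same thread (B). No race.
Steps 2,3: B(r=x,w=x) vs A(r=-,w=y). No conflict.
Steps 3,4: A(y = 7) vs B(y = 4). RACE on y (W-W).
Steps 4,5: same thread (B). No race.
Steps 5,6: B(y = 6) vs A(y = y * 2). RACE on y (W-W).
First conflict at steps 3,4.

Answer: yes 3 4 y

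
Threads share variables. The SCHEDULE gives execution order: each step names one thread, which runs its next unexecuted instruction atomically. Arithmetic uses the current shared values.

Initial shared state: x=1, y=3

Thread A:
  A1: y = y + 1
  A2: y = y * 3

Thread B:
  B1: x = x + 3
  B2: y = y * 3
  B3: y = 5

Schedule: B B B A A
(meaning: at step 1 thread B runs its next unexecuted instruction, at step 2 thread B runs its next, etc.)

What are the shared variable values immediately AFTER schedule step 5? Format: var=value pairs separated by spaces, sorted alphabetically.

Answer: x=4 y=18

Derivation:
Step 1: thread B executes B1 (x = x + 3). Shared: x=4 y=3. PCs: A@0 B@1
Step 2: thread B executes B2 (y = y * 3). Shared: x=4 y=9. PCs: A@0 B@2
Step 3: thread B executes B3 (y = 5). Shared: x=4 y=5. PCs: A@0 B@3
Step 4: thread A executes A1 (y = y + 1). Shared: x=4 y=6. PCs: A@1 B@3
Step 5: thread A executes A2 (y = y * 3). Shared: x=4 y=18. PCs: A@2 B@3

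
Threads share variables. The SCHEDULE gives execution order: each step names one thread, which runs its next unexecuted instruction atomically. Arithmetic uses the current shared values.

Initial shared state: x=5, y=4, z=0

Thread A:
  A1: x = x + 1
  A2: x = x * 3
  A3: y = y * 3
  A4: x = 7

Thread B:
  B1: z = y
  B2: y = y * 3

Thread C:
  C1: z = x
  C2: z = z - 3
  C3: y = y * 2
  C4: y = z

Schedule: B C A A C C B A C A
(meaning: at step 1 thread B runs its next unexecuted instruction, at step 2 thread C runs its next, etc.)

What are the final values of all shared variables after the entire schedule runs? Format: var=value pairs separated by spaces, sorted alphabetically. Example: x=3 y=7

Step 1: thread B executes B1 (z = y). Shared: x=5 y=4 z=4. PCs: A@0 B@1 C@0
Step 2: thread C executes C1 (z = x). Shared: x=5 y=4 z=5. PCs: A@0 B@1 C@1
Step 3: thread A executes A1 (x = x + 1). Shared: x=6 y=4 z=5. PCs: A@1 B@1 C@1
Step 4: thread A executes A2 (x = x * 3). Shared: x=18 y=4 z=5. PCs: A@2 B@1 C@1
Step 5: thread C executes C2 (z = z - 3). Shared: x=18 y=4 z=2. PCs: A@2 B@1 C@2
Step 6: thread C executes C3 (y = y * 2). Shared: x=18 y=8 z=2. PCs: A@2 B@1 C@3
Step 7: thread B executes B2 (y = y * 3). Shared: x=18 y=24 z=2. PCs: A@2 B@2 C@3
Step 8: thread A executes A3 (y = y * 3). Shared: x=18 y=72 z=2. PCs: A@3 B@2 C@3
Step 9: thread C executes C4 (y = z). Shared: x=18 y=2 z=2. PCs: A@3 B@2 C@4
Step 10: thread A executes A4 (x = 7). Shared: x=7 y=2 z=2. PCs: A@4 B@2 C@4

Answer: x=7 y=2 z=2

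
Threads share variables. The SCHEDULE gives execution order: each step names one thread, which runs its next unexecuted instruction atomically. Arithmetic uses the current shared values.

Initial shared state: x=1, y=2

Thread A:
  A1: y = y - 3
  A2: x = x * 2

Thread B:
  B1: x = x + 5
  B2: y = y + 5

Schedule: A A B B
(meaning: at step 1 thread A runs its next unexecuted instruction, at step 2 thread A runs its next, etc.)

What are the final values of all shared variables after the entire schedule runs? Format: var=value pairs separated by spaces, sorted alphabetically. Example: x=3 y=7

Answer: x=7 y=4

Derivation:
Step 1: thread A executes A1 (y = y - 3). Shared: x=1 y=-1. PCs: A@1 B@0
Step 2: thread A executes A2 (x = x * 2). Shared: x=2 y=-1. PCs: A@2 B@0
Step 3: thread B executes B1 (x = x + 5). Shared: x=7 y=-1. PCs: A@2 B@1
Step 4: thread B executes B2 (y = y + 5). Shared: x=7 y=4. PCs: A@2 B@2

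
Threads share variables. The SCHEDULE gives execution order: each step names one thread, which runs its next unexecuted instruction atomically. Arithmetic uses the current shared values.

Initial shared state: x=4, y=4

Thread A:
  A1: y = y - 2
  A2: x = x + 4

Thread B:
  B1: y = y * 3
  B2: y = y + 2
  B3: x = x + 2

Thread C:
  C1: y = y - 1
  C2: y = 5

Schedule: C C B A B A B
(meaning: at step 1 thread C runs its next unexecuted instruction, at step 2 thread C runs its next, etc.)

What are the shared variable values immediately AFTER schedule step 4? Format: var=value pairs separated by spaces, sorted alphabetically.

Answer: x=4 y=13

Derivation:
Step 1: thread C executes C1 (y = y - 1). Shared: x=4 y=3. PCs: A@0 B@0 C@1
Step 2: thread C executes C2 (y = 5). Shared: x=4 y=5. PCs: A@0 B@0 C@2
Step 3: thread B executes B1 (y = y * 3). Shared: x=4 y=15. PCs: A@0 B@1 C@2
Step 4: thread A executes A1 (y = y - 2). Shared: x=4 y=13. PCs: A@1 B@1 C@2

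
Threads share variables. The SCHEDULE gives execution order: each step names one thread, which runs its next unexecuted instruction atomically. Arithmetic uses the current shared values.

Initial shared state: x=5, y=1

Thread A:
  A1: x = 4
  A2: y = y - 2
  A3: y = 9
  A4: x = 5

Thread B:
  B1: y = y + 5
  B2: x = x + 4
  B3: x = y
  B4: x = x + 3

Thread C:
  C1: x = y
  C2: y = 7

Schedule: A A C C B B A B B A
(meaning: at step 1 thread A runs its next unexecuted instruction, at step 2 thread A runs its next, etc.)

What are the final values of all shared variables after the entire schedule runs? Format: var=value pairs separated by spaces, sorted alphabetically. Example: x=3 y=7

Step 1: thread A executes A1 (x = 4). Shared: x=4 y=1. PCs: A@1 B@0 C@0
Step 2: thread A executes A2 (y = y - 2). Shared: x=4 y=-1. PCs: A@2 B@0 C@0
Step 3: thread C executes C1 (x = y). Shared: x=-1 y=-1. PCs: A@2 B@0 C@1
Step 4: thread C executes C2 (y = 7). Shared: x=-1 y=7. PCs: A@2 B@0 C@2
Step 5: thread B executes B1 (y = y + 5). Shared: x=-1 y=12. PCs: A@2 B@1 C@2
Step 6: thread B executes B2 (x = x + 4). Shared: x=3 y=12. PCs: A@2 B@2 C@2
Step 7: thread A executes A3 (y = 9). Shared: x=3 y=9. PCs: A@3 B@2 C@2
Step 8: thread B executes B3 (x = y). Shared: x=9 y=9. PCs: A@3 B@3 C@2
Step 9: thread B executes B4 (x = x + 3). Shared: x=12 y=9. PCs: A@3 B@4 C@2
Step 10: thread A executes A4 (x = 5). Shared: x=5 y=9. PCs: A@4 B@4 C@2

Answer: x=5 y=9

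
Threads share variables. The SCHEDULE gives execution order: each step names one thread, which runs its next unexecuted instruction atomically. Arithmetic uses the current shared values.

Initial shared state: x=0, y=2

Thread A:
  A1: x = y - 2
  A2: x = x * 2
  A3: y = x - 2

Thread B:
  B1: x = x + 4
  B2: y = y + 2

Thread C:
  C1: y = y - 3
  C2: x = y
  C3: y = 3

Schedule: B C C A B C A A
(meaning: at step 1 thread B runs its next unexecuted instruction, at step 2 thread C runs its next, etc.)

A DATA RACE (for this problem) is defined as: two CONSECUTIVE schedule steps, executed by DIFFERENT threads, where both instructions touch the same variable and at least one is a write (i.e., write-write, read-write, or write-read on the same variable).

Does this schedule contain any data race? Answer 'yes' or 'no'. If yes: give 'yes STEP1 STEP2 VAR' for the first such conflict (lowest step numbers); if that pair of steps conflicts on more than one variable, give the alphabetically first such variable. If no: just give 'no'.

Answer: yes 3 4 x

Derivation:
Steps 1,2: B(r=x,w=x) vs C(r=y,w=y). No conflict.
Steps 2,3: same thread (C). No race.
Steps 3,4: C(x = y) vs A(x = y - 2). RACE on x (W-W).
Steps 4,5: A(x = y - 2) vs B(y = y + 2). RACE on y (R-W).
Steps 5,6: B(y = y + 2) vs C(y = 3). RACE on y (W-W).
Steps 6,7: C(r=-,w=y) vs A(r=x,w=x). No conflict.
Steps 7,8: same thread (A). No race.
First conflict at steps 3,4.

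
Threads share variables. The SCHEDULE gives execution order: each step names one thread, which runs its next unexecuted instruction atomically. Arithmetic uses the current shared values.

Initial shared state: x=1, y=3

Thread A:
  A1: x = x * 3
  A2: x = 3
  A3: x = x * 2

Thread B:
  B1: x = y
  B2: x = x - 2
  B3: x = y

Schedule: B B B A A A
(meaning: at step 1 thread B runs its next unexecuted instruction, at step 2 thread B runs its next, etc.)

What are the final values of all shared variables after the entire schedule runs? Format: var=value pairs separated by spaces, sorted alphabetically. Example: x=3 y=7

Answer: x=6 y=3

Derivation:
Step 1: thread B executes B1 (x = y). Shared: x=3 y=3. PCs: A@0 B@1
Step 2: thread B executes B2 (x = x - 2). Shared: x=1 y=3. PCs: A@0 B@2
Step 3: thread B executes B3 (x = y). Shared: x=3 y=3. PCs: A@0 B@3
Step 4: thread A executes A1 (x = x * 3). Shared: x=9 y=3. PCs: A@1 B@3
Step 5: thread A executes A2 (x = 3). Shared: x=3 y=3. PCs: A@2 B@3
Step 6: thread A executes A3 (x = x * 2). Shared: x=6 y=3. PCs: A@3 B@3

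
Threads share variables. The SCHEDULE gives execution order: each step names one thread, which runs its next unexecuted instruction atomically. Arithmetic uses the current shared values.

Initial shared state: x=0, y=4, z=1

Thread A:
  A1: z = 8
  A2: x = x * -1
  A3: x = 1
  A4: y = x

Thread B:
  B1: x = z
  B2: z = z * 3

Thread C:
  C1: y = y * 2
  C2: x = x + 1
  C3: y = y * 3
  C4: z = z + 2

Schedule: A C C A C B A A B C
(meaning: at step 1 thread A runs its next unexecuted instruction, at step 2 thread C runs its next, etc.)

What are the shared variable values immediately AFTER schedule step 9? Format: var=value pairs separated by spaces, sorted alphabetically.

Step 1: thread A executes A1 (z = 8). Shared: x=0 y=4 z=8. PCs: A@1 B@0 C@0
Step 2: thread C executes C1 (y = y * 2). Shared: x=0 y=8 z=8. PCs: A@1 B@0 C@1
Step 3: thread C executes C2 (x = x + 1). Shared: x=1 y=8 z=8. PCs: A@1 B@0 C@2
Step 4: thread A executes A2 (x = x * -1). Shared: x=-1 y=8 z=8. PCs: A@2 B@0 C@2
Step 5: thread C executes C3 (y = y * 3). Shared: x=-1 y=24 z=8. PCs: A@2 B@0 C@3
Step 6: thread B executes B1 (x = z). Shared: x=8 y=24 z=8. PCs: A@2 B@1 C@3
Step 7: thread A executes A3 (x = 1). Shared: x=1 y=24 z=8. PCs: A@3 B@1 C@3
Step 8: thread A executes A4 (y = x). Shared: x=1 y=1 z=8. PCs: A@4 B@1 C@3
Step 9: thread B executes B2 (z = z * 3). Shared: x=1 y=1 z=24. PCs: A@4 B@2 C@3

Answer: x=1 y=1 z=24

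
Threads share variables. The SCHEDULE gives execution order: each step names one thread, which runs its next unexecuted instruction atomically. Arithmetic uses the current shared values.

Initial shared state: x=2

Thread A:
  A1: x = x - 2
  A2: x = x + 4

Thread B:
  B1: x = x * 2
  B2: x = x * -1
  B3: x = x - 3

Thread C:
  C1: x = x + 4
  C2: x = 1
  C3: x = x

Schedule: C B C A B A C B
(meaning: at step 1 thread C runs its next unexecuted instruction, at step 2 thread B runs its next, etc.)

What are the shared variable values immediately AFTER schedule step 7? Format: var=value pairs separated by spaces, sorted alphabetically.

Answer: x=5

Derivation:
Step 1: thread C executes C1 (x = x + 4). Shared: x=6. PCs: A@0 B@0 C@1
Step 2: thread B executes B1 (x = x * 2). Shared: x=12. PCs: A@0 B@1 C@1
Step 3: thread C executes C2 (x = 1). Shared: x=1. PCs: A@0 B@1 C@2
Step 4: thread A executes A1 (x = x - 2). Shared: x=-1. PCs: A@1 B@1 C@2
Step 5: thread B executes B2 (x = x * -1). Shared: x=1. PCs: A@1 B@2 C@2
Step 6: thread A executes A2 (x = x + 4). Shared: x=5. PCs: A@2 B@2 C@2
Step 7: thread C executes C3 (x = x). Shared: x=5. PCs: A@2 B@2 C@3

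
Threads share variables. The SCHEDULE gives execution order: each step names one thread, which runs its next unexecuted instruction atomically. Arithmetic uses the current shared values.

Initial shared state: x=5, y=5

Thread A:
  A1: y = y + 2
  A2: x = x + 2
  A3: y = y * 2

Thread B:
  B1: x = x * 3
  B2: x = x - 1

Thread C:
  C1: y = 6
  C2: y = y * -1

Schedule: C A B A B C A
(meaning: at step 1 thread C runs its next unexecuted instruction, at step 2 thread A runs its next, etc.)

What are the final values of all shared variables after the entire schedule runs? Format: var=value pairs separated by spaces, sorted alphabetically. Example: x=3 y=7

Step 1: thread C executes C1 (y = 6). Shared: x=5 y=6. PCs: A@0 B@0 C@1
Step 2: thread A executes A1 (y = y + 2). Shared: x=5 y=8. PCs: A@1 B@0 C@1
Step 3: thread B executes B1 (x = x * 3). Shared: x=15 y=8. PCs: A@1 B@1 C@1
Step 4: thread A executes A2 (x = x + 2). Shared: x=17 y=8. PCs: A@2 B@1 C@1
Step 5: thread B executes B2 (x = x - 1). Shared: x=16 y=8. PCs: A@2 B@2 C@1
Step 6: thread C executes C2 (y = y * -1). Shared: x=16 y=-8. PCs: A@2 B@2 C@2
Step 7: thread A executes A3 (y = y * 2). Shared: x=16 y=-16. PCs: A@3 B@2 C@2

Answer: x=16 y=-16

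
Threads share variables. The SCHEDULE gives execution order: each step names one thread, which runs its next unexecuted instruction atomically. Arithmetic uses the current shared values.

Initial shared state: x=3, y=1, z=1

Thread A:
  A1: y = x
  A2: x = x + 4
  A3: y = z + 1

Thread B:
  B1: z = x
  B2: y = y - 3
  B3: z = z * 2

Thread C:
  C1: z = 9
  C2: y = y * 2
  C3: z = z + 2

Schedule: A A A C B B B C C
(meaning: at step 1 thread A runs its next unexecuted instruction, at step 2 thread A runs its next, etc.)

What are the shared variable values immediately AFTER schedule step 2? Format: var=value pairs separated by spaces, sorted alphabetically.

Step 1: thread A executes A1 (y = x). Shared: x=3 y=3 z=1. PCs: A@1 B@0 C@0
Step 2: thread A executes A2 (x = x + 4). Shared: x=7 y=3 z=1. PCs: A@2 B@0 C@0

Answer: x=7 y=3 z=1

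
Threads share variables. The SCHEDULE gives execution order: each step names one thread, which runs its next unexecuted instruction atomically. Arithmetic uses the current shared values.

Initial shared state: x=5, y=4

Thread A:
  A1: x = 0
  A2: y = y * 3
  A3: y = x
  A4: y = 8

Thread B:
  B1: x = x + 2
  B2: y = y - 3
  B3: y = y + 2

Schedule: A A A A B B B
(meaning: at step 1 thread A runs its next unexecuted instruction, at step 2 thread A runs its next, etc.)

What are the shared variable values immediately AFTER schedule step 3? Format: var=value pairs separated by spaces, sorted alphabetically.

Step 1: thread A executes A1 (x = 0). Shared: x=0 y=4. PCs: A@1 B@0
Step 2: thread A executes A2 (y = y * 3). Shared: x=0 y=12. PCs: A@2 B@0
Step 3: thread A executes A3 (y = x). Shared: x=0 y=0. PCs: A@3 B@0

Answer: x=0 y=0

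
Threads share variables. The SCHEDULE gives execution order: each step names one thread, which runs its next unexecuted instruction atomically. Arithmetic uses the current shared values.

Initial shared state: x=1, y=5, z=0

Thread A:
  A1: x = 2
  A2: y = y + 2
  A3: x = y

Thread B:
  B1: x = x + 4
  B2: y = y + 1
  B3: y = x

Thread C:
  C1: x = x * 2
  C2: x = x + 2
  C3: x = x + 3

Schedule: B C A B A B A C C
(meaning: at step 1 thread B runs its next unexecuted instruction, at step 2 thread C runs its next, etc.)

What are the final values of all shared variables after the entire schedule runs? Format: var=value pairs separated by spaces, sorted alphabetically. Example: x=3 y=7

Answer: x=7 y=2 z=0

Derivation:
Step 1: thread B executes B1 (x = x + 4). Shared: x=5 y=5 z=0. PCs: A@0 B@1 C@0
Step 2: thread C executes C1 (x = x * 2). Shared: x=10 y=5 z=0. PCs: A@0 B@1 C@1
Step 3: thread A executes A1 (x = 2). Shared: x=2 y=5 z=0. PCs: A@1 B@1 C@1
Step 4: thread B executes B2 (y = y + 1). Shared: x=2 y=6 z=0. PCs: A@1 B@2 C@1
Step 5: thread A executes A2 (y = y + 2). Shared: x=2 y=8 z=0. PCs: A@2 B@2 C@1
Step 6: thread B executes B3 (y = x). Shared: x=2 y=2 z=0. PCs: A@2 B@3 C@1
Step 7: thread A executes A3 (x = y). Shared: x=2 y=2 z=0. PCs: A@3 B@3 C@1
Step 8: thread C executes C2 (x = x + 2). Shared: x=4 y=2 z=0. PCs: A@3 B@3 C@2
Step 9: thread C executes C3 (x = x + 3). Shared: x=7 y=2 z=0. PCs: A@3 B@3 C@3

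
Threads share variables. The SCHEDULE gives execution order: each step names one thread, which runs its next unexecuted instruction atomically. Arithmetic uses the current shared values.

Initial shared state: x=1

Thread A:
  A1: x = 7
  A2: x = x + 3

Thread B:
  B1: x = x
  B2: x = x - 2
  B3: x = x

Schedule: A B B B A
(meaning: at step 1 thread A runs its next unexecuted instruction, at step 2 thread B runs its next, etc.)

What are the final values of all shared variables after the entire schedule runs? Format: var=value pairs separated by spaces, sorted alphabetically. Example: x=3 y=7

Step 1: thread A executes A1 (x = 7). Shared: x=7. PCs: A@1 B@0
Step 2: thread B executes B1 (x = x). Shared: x=7. PCs: A@1 B@1
Step 3: thread B executes B2 (x = x - 2). Shared: x=5. PCs: A@1 B@2
Step 4: thread B executes B3 (x = x). Shared: x=5. PCs: A@1 B@3
Step 5: thread A executes A2 (x = x + 3). Shared: x=8. PCs: A@2 B@3

Answer: x=8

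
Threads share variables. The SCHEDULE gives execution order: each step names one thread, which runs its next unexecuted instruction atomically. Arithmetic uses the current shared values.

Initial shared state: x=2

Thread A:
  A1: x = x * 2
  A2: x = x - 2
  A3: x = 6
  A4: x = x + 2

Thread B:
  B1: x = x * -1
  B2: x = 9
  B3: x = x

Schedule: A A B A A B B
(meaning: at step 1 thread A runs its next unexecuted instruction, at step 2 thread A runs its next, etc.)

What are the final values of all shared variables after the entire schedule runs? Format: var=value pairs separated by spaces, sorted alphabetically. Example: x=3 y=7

Answer: x=9

Derivation:
Step 1: thread A executes A1 (x = x * 2). Shared: x=4. PCs: A@1 B@0
Step 2: thread A executes A2 (x = x - 2). Shared: x=2. PCs: A@2 B@0
Step 3: thread B executes B1 (x = x * -1). Shared: x=-2. PCs: A@2 B@1
Step 4: thread A executes A3 (x = 6). Shared: x=6. PCs: A@3 B@1
Step 5: thread A executes A4 (x = x + 2). Shared: x=8. PCs: A@4 B@1
Step 6: thread B executes B2 (x = 9). Shared: x=9. PCs: A@4 B@2
Step 7: thread B executes B3 (x = x). Shared: x=9. PCs: A@4 B@3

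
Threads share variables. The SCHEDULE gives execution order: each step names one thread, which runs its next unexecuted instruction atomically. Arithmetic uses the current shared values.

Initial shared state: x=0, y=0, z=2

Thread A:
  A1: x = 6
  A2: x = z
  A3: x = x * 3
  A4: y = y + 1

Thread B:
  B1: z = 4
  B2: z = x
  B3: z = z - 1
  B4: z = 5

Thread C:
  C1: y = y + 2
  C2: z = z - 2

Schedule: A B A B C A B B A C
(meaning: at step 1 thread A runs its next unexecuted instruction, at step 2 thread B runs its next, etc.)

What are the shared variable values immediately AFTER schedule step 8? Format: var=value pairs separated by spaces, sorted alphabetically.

Step 1: thread A executes A1 (x = 6). Shared: x=6 y=0 z=2. PCs: A@1 B@0 C@0
Step 2: thread B executes B1 (z = 4). Shared: x=6 y=0 z=4. PCs: A@1 B@1 C@0
Step 3: thread A executes A2 (x = z). Shared: x=4 y=0 z=4. PCs: A@2 B@1 C@0
Step 4: thread B executes B2 (z = x). Shared: x=4 y=0 z=4. PCs: A@2 B@2 C@0
Step 5: thread C executes C1 (y = y + 2). Shared: x=4 y=2 z=4. PCs: A@2 B@2 C@1
Step 6: thread A executes A3 (x = x * 3). Shared: x=12 y=2 z=4. PCs: A@3 B@2 C@1
Step 7: thread B executes B3 (z = z - 1). Shared: x=12 y=2 z=3. PCs: A@3 B@3 C@1
Step 8: thread B executes B4 (z = 5). Shared: x=12 y=2 z=5. PCs: A@3 B@4 C@1

Answer: x=12 y=2 z=5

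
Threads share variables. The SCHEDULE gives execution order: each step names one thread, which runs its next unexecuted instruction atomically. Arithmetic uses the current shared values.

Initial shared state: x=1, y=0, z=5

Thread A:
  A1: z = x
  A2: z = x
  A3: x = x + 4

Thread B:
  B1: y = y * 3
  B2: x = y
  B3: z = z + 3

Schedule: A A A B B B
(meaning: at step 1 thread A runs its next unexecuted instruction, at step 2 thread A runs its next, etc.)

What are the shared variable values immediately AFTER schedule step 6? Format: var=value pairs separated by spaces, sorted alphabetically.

Answer: x=0 y=0 z=4

Derivation:
Step 1: thread A executes A1 (z = x). Shared: x=1 y=0 z=1. PCs: A@1 B@0
Step 2: thread A executes A2 (z = x). Shared: x=1 y=0 z=1. PCs: A@2 B@0
Step 3: thread A executes A3 (x = x + 4). Shared: x=5 y=0 z=1. PCs: A@3 B@0
Step 4: thread B executes B1 (y = y * 3). Shared: x=5 y=0 z=1. PCs: A@3 B@1
Step 5: thread B executes B2 (x = y). Shared: x=0 y=0 z=1. PCs: A@3 B@2
Step 6: thread B executes B3 (z = z + 3). Shared: x=0 y=0 z=4. PCs: A@3 B@3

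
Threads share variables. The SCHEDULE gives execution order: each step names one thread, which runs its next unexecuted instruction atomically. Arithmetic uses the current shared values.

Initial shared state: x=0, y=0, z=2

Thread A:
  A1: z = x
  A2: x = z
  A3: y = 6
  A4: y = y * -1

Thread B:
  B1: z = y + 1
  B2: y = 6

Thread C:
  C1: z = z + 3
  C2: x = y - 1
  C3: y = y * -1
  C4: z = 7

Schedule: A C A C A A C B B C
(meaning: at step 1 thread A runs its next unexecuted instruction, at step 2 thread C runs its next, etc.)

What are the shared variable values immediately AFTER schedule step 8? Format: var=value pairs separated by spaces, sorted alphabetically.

Answer: x=-1 y=6 z=7

Derivation:
Step 1: thread A executes A1 (z = x). Shared: x=0 y=0 z=0. PCs: A@1 B@0 C@0
Step 2: thread C executes C1 (z = z + 3). Shared: x=0 y=0 z=3. PCs: A@1 B@0 C@1
Step 3: thread A executes A2 (x = z). Shared: x=3 y=0 z=3. PCs: A@2 B@0 C@1
Step 4: thread C executes C2 (x = y - 1). Shared: x=-1 y=0 z=3. PCs: A@2 B@0 C@2
Step 5: thread A executes A3 (y = 6). Shared: x=-1 y=6 z=3. PCs: A@3 B@0 C@2
Step 6: thread A executes A4 (y = y * -1). Shared: x=-1 y=-6 z=3. PCs: A@4 B@0 C@2
Step 7: thread C executes C3 (y = y * -1). Shared: x=-1 y=6 z=3. PCs: A@4 B@0 C@3
Step 8: thread B executes B1 (z = y + 1). Shared: x=-1 y=6 z=7. PCs: A@4 B@1 C@3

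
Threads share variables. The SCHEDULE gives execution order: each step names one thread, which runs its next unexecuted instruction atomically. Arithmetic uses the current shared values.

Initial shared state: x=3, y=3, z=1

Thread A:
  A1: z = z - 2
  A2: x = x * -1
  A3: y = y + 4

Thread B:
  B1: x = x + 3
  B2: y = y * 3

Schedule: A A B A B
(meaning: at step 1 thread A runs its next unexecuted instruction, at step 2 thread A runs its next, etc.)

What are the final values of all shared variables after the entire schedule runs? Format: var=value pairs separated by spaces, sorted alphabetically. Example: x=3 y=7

Answer: x=0 y=21 z=-1

Derivation:
Step 1: thread A executes A1 (z = z - 2). Shared: x=3 y=3 z=-1. PCs: A@1 B@0
Step 2: thread A executes A2 (x = x * -1). Shared: x=-3 y=3 z=-1. PCs: A@2 B@0
Step 3: thread B executes B1 (x = x + 3). Shared: x=0 y=3 z=-1. PCs: A@2 B@1
Step 4: thread A executes A3 (y = y + 4). Shared: x=0 y=7 z=-1. PCs: A@3 B@1
Step 5: thread B executes B2 (y = y * 3). Shared: x=0 y=21 z=-1. PCs: A@3 B@2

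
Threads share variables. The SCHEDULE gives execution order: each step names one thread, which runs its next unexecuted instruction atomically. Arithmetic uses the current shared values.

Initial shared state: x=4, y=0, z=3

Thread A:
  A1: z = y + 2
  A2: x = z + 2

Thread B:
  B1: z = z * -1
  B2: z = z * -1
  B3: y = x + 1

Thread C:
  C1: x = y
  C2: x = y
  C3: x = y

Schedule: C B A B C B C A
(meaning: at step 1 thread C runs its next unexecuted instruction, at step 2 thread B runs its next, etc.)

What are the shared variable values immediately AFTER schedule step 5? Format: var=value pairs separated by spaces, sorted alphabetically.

Step 1: thread C executes C1 (x = y). Shared: x=0 y=0 z=3. PCs: A@0 B@0 C@1
Step 2: thread B executes B1 (z = z * -1). Shared: x=0 y=0 z=-3. PCs: A@0 B@1 C@1
Step 3: thread A executes A1 (z = y + 2). Shared: x=0 y=0 z=2. PCs: A@1 B@1 C@1
Step 4: thread B executes B2 (z = z * -1). Shared: x=0 y=0 z=-2. PCs: A@1 B@2 C@1
Step 5: thread C executes C2 (x = y). Shared: x=0 y=0 z=-2. PCs: A@1 B@2 C@2

Answer: x=0 y=0 z=-2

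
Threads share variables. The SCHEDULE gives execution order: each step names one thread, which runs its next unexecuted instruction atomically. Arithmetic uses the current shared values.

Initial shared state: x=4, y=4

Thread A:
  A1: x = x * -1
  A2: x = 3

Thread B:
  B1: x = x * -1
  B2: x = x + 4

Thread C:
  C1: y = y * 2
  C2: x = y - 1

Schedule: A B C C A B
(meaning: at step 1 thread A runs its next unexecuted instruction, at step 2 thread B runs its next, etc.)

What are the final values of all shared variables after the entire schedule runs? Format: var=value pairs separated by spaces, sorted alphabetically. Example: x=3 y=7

Step 1: thread A executes A1 (x = x * -1). Shared: x=-4 y=4. PCs: A@1 B@0 C@0
Step 2: thread B executes B1 (x = x * -1). Shared: x=4 y=4. PCs: A@1 B@1 C@0
Step 3: thread C executes C1 (y = y * 2). Shared: x=4 y=8. PCs: A@1 B@1 C@1
Step 4: thread C executes C2 (x = y - 1). Shared: x=7 y=8. PCs: A@1 B@1 C@2
Step 5: thread A executes A2 (x = 3). Shared: x=3 y=8. PCs: A@2 B@1 C@2
Step 6: thread B executes B2 (x = x + 4). Shared: x=7 y=8. PCs: A@2 B@2 C@2

Answer: x=7 y=8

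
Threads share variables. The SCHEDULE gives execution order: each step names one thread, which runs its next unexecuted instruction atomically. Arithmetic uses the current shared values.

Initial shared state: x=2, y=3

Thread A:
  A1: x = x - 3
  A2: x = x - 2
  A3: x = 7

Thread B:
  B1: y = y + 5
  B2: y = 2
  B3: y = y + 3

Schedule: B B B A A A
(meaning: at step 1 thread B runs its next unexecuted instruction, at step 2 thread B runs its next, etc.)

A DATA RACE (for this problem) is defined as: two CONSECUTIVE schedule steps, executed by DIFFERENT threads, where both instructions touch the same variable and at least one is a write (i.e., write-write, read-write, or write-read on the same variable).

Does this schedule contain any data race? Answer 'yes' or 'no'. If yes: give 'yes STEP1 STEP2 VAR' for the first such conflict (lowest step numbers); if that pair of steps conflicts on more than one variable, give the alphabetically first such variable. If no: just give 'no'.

Answer: no

Derivation:
Steps 1,2: same thread (B). No race.
Steps 2,3: same thread (B). No race.
Steps 3,4: B(r=y,w=y) vs A(r=x,w=x). No conflict.
Steps 4,5: same thread (A). No race.
Steps 5,6: same thread (A). No race.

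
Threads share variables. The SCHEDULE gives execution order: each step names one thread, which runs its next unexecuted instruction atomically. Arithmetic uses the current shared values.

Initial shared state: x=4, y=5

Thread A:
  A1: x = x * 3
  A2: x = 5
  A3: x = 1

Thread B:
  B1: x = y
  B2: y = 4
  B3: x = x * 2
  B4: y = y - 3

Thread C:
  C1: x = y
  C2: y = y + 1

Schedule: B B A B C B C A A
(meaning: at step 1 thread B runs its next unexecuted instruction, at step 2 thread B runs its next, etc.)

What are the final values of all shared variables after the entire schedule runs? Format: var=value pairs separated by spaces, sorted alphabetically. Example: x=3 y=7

Step 1: thread B executes B1 (x = y). Shared: x=5 y=5. PCs: A@0 B@1 C@0
Step 2: thread B executes B2 (y = 4). Shared: x=5 y=4. PCs: A@0 B@2 C@0
Step 3: thread A executes A1 (x = x * 3). Shared: x=15 y=4. PCs: A@1 B@2 C@0
Step 4: thread B executes B3 (x = x * 2). Shared: x=30 y=4. PCs: A@1 B@3 C@0
Step 5: thread C executes C1 (x = y). Shared: x=4 y=4. PCs: A@1 B@3 C@1
Step 6: thread B executes B4 (y = y - 3). Shared: x=4 y=1. PCs: A@1 B@4 C@1
Step 7: thread C executes C2 (y = y + 1). Shared: x=4 y=2. PCs: A@1 B@4 C@2
Step 8: thread A executes A2 (x = 5). Shared: x=5 y=2. PCs: A@2 B@4 C@2
Step 9: thread A executes A3 (x = 1). Shared: x=1 y=2. PCs: A@3 B@4 C@2

Answer: x=1 y=2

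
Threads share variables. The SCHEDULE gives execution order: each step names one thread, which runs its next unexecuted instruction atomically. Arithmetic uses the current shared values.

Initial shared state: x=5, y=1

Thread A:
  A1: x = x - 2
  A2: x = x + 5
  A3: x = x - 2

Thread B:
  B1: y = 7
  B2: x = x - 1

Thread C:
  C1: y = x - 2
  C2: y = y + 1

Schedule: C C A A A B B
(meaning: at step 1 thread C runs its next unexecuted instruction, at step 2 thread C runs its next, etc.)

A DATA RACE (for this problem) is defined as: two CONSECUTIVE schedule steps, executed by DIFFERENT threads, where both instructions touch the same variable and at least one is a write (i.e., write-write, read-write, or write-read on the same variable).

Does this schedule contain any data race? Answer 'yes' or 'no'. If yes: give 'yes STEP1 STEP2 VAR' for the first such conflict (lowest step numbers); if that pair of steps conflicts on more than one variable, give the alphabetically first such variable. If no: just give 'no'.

Answer: no

Derivation:
Steps 1,2: same thread (C). No race.
Steps 2,3: C(r=y,w=y) vs A(r=x,w=x). No conflict.
Steps 3,4: same thread (A). No race.
Steps 4,5: same thread (A). No race.
Steps 5,6: A(r=x,w=x) vs B(r=-,w=y). No conflict.
Steps 6,7: same thread (B). No race.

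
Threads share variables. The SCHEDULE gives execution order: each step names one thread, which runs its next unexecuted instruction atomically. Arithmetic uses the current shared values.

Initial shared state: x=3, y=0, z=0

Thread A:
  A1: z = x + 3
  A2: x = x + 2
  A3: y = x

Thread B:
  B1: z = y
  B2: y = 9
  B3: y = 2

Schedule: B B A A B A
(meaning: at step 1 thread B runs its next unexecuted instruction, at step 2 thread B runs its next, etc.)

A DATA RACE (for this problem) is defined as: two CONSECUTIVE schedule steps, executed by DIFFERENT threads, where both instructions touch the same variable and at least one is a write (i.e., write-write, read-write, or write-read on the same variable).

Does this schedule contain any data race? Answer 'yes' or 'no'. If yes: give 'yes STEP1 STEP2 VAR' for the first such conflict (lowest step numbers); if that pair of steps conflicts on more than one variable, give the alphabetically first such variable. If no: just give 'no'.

Answer: yes 5 6 y

Derivation:
Steps 1,2: same thread (B). No race.
Steps 2,3: B(r=-,w=y) vs A(r=x,w=z). No conflict.
Steps 3,4: same thread (A). No race.
Steps 4,5: A(r=x,w=x) vs B(r=-,w=y). No conflict.
Steps 5,6: B(y = 2) vs A(y = x). RACE on y (W-W).
First conflict at steps 5,6.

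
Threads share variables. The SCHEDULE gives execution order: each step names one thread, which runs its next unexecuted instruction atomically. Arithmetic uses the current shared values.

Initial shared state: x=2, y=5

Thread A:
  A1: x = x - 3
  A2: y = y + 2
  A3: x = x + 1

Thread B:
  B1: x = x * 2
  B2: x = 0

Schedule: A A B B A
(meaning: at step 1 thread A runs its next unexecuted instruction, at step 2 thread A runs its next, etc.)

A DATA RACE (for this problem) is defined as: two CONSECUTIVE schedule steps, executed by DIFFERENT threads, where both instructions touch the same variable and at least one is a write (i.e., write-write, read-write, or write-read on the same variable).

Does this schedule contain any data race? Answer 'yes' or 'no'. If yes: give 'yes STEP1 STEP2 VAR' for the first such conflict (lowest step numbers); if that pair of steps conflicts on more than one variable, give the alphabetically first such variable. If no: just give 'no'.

Answer: yes 4 5 x

Derivation:
Steps 1,2: same thread (A). No race.
Steps 2,3: A(r=y,w=y) vs B(r=x,w=x). No conflict.
Steps 3,4: same thread (B). No race.
Steps 4,5: B(x = 0) vs A(x = x + 1). RACE on x (W-W).
First conflict at steps 4,5.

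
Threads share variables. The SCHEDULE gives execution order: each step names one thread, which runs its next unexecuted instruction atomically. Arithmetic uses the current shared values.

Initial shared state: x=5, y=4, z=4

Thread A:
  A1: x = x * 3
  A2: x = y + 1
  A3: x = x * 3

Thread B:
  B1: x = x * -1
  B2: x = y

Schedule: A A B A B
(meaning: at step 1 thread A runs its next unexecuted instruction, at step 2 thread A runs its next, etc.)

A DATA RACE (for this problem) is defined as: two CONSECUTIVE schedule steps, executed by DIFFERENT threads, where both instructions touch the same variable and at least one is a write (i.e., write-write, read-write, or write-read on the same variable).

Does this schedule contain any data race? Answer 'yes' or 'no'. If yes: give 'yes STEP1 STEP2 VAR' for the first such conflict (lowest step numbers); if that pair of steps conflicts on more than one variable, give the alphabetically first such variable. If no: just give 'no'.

Answer: yes 2 3 x

Derivation:
Steps 1,2: same thread (A). No race.
Steps 2,3: A(x = y + 1) vs B(x = x * -1). RACE on x (W-W).
Steps 3,4: B(x = x * -1) vs A(x = x * 3). RACE on x (W-W).
Steps 4,5: A(x = x * 3) vs B(x = y). RACE on x (W-W).
First conflict at steps 2,3.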